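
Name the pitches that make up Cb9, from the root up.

Cb9 is a dominant ninth built on C♭.
C♭ — root
E♭ — major 3rd
G♭ — perfect 5th
B𝄫 — minor 7th
D♭ — major 9th

C♭, E♭, G♭, B𝄫, D♭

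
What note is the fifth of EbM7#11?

B♭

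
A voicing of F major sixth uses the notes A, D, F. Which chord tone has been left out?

C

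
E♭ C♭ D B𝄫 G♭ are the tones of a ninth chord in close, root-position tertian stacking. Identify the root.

Arranged so that each adjacent pair is a third by letter name: C♭ – E♭ – G♭ – B𝄫 – D.
The bottom of that stack, C♭, is the root (this is C♭ dominant seventh sharp nine).

C♭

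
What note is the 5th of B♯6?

F##

Root of B♯6 = B#. The 5th is a perfect 5th: B# up a perfect 5th → F##.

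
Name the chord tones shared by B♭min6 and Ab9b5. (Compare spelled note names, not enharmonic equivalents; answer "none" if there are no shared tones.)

Bb

B♭min6: Bb Db F G
Ab9b5: Ab C Ebb Gb Bb
Common to both → Bb.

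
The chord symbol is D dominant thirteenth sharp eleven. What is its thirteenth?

Root of D dominant thirteenth sharp eleven = D. The 13th is a major 13th: D up a major 13th → B.

B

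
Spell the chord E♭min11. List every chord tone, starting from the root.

Eb Gb Bb Db F Ab

Root Eb, quality minor eleventh:
Eb — root
Gb — minor 3rd
Bb — perfect 5th
Db — minor 7th
F — major 9th
Ab — perfect 11th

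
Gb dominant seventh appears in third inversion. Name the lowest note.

F-flat

Gb dominant seventh in root position is G-flat–B-flat–D-flat–F-flat.
Third inversion places the seventh in the bass, which is F-flat.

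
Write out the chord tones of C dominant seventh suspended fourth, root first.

C dominant seventh suspended fourth is a dominant seventh suspended fourth built on C.
- root: C
- perfect 4th: F
- perfect 5th: G
- minor 7th: B♭

C  F  G  B♭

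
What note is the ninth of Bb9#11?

Root of Bb9#11 = B♭. The 9th is a major 9th: B♭ up a major 9th → C.

C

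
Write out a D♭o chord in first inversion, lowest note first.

Fb – Abb – Db

D♭o = Db–Fb–Abb; first inversion → third (Fb) lowest.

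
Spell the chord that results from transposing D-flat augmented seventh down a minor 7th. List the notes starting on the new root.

Transposed root: D-flat → E-flat (minor 7th down). So we spell E-flat augmented seventh:
E-flat — root
G — major 3rd
B — augmented 5th
D-flat — minor 7th

E-flat, G, B, D-flat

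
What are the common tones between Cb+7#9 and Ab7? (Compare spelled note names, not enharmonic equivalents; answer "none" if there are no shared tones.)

Eb

Cb+7#9: Cb Eb G Bbb D
Ab7: Ab C Eb Gb
Common to both → Eb.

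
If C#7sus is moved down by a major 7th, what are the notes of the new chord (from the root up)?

D  G  A  C

A major 7th down from C# is D, so the new chord is D dominant seventh suspended fourth.
root → D
4th (perfect 4th) → G
5th (perfect 5th) → A
7th (minor 7th) → C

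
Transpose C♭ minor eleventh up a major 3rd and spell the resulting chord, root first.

E♭ – G♭ – B♭ – D♭ – F – A♭

A major 3rd up from C♭ is E♭, so the new chord is E♭ minor eleventh.
- root: E♭
- minor 3rd: G♭
- perfect 5th: B♭
- minor 7th: D♭
- major 9th: F
- perfect 11th: A♭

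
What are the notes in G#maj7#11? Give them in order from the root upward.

G#maj7#11 is a major seventh sharp eleven built on G#.
root → G#
3rd (major 3rd) → B#
5th (perfect 5th) → D#
7th (major 7th) → F##
11th (augmented 11th) → C##

G#  B#  D#  F##  C##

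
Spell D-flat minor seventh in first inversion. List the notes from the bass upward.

F-flat, A-flat, C-flat, D-flat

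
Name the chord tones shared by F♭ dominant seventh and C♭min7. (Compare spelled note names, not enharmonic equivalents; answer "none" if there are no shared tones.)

F♭ dominant seventh = Fb, Ab, Cb, Ebb.
C♭min7 = Cb, Ebb, Gb, Bbb.
Shared: Cb, Ebb.

Cb Ebb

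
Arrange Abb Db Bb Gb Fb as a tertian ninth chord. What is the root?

Stacking in thirds gives Gb – Bb – Db – Fb – Abb, so Gb is the root — Gb dominant seventh flat nine.

Gb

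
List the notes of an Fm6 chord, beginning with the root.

Fm6: minor sixth on F.
Root: F
Minor 3rd (3rd): Ab
Perfect 5th (5th): C
Major 6th (6th): D

F  Ab  C  D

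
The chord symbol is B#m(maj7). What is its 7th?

Root of B#m(maj7) = B#. The 7th is a major 7th: B# up a major 7th → A##.

A##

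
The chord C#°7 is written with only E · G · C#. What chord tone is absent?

Bb

The full C#°7 chord is C#, E, G, Bb.
Comparing with the voicing, the diminished 7th (7th) — Bb — is absent.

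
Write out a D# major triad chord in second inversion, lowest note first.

D# major triad = D#–F##–A#; second inversion → fifth (A#) lowest.

A#, D#, F##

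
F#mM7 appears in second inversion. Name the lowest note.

C#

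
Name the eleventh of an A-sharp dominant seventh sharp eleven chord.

A-sharp dominant seventh sharp eleven is built on A♯; its 11th is an augmented 11th above the root.
A fourth above A uses the letter D, and the augmented 11th above A♯ is D𝄪.

D𝄪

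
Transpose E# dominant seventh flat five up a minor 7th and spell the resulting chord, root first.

Transposed root: E# → D# (minor 7th up). So we spell D# dominant seventh flat five:
Root: D#
Major 3rd (3rd): F##
Diminished 5th (5th): A
Minor 7th (7th): C#

D# – F## – A – C#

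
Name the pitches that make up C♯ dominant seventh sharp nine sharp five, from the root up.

C#, E#, G##, B, D##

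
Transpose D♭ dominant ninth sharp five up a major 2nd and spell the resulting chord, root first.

Transposed root: D-flat → E-flat (major 2nd up). So we spell E-flat dominant ninth sharp five:
root → E-flat
3rd (major 3rd) → G
5th (augmented 5th) → B
7th (minor 7th) → D-flat
9th (major 9th) → F

E-flat – G – B – D-flat – F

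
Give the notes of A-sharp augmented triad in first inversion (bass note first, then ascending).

In root position, A-sharp augmented triad is A♯–C𝄪–E𝄪.
First inversion puts the third (C𝄪) in the bass.

C𝄪 E𝄪 A♯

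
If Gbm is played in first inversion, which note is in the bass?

Gbm = G♭–B𝄫–D♭. First inversion → third in the bass = B𝄫.

B𝄫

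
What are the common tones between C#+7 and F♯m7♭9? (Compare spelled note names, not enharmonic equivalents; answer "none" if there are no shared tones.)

C#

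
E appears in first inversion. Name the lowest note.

E = E–G#–B. First inversion → third in the bass = G#.

G#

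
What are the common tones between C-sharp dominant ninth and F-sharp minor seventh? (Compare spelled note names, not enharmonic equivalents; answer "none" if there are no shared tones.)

C-sharp dominant ninth = C#, E#, G#, B, D#.
F-sharp minor seventh = F#, A, C#, E.
Shared: C#.

C#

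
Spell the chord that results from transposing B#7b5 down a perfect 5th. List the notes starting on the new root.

A perfect 5th down from B♯ is E♯, so the new chord is E♯ dominant seventh flat five.
Root: E♯
Major 3rd (3rd): G𝄪
Diminished 5th (5th): B
Minor 7th (7th): D♯

E♯, G𝄪, B, D♯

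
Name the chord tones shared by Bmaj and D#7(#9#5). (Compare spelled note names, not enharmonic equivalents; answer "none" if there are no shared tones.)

Bmaj = B, D#, F#.
D#7(#9#5) = D#, F##, A##, C#, E##.
Shared: D#.

D#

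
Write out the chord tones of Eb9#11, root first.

E♭  G  B♭  D♭  F  A

Root E♭, quality dominant ninth sharp eleven:
root → E♭
3rd (major 3rd) → G
5th (perfect 5th) → B♭
7th (minor 7th) → D♭
9th (major 9th) → F
11th (augmented 11th) → A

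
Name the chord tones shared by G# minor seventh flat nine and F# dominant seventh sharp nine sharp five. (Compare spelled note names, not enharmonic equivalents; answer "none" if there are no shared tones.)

F-sharp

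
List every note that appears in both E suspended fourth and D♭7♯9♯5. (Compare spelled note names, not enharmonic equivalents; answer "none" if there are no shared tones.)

E A

E suspended fourth: E A B
D♭7♯9♯5: Db F A Cb E
Common to both → E, A.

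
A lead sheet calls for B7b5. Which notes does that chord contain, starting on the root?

B7b5 is a dominant seventh flat five built on B.
Root: B
Major 3rd (3rd): D#
Diminished 5th (5th): F
Minor 7th (7th): A

B, D#, F, A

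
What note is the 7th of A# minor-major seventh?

G-double-sharp

Root of A# minor-major seventh = A-sharp. The 7th is a major 7th: A-sharp up a major 7th → G-double-sharp.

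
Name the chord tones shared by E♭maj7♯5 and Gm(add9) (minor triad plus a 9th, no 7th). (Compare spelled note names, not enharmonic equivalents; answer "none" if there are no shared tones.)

E♭maj7♯5: Eb G B D
Gm(add9): G Bb D A
Common to both → G, D.

G D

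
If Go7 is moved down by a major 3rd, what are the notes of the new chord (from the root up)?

A major 3rd down from G is E♭, so the new chord is E♭ diminished seventh.
Root: E♭
Minor 3rd (3rd): G♭
Diminished 5th (5th): B𝄫
Diminished 7th (7th): D𝄫

E♭  G♭  B𝄫  D𝄫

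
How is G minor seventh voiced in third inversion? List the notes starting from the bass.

In root position, G minor seventh is G–B-flat–D–F.
Third inversion puts the seventh (F) in the bass.

F  G  B-flat  D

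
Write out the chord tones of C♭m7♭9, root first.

Cb, Ebb, Gb, Bbb, Dbb

C♭m7♭9: minor seventh flat nine on Cb.
Cb — root
Ebb — minor 3rd
Gb — perfect 5th
Bbb — minor 7th
Dbb — minor 9th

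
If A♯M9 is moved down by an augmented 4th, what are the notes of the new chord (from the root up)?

A# down an augmented 4th → E. New chord: E major ninth.
root → E
3rd (major 3rd) → G#
5th (perfect 5th) → B
7th (major 7th) → D#
9th (major 9th) → F#

E G# B D# F#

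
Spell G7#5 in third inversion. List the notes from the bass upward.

F – G – B – D#

In root position, G7#5 is G–B–D#–F.
Third inversion puts the seventh (F) in the bass.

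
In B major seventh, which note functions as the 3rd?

Root of B major seventh = B. The 3rd is a major 3rd: B up a major 3rd → D-sharp.

D-sharp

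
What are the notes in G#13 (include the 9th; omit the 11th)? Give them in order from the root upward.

G#13: dominant thirteenth on G#.
Root: G#
Major 3rd (3rd): B#
Perfect 5th (5th): D#
Minor 7th (7th): F#
Major 9th (9th): A#
Major 13th (13th): E#

G# – B# – D# – F# – A# – E#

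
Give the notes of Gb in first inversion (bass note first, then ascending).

B♭ D♭ G♭

In root position, Gb is G♭–B♭–D♭.
First inversion puts the third (B♭) in the bass.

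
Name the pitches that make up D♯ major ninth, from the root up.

D-sharp – F-double-sharp – A-sharp – C-double-sharp – E-sharp

D♯ major ninth: major ninth on D-sharp.
D-sharp — root
F-double-sharp — major 3rd
A-sharp — perfect 5th
C-double-sharp — major 7th
E-sharp — major 9th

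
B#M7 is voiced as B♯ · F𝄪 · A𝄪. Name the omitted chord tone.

D𝄪

The full B#M7 chord is B♯, D𝄪, F𝄪, A𝄪.
Comparing with the voicing, the major 3rd (3rd) — D𝄪 — is absent.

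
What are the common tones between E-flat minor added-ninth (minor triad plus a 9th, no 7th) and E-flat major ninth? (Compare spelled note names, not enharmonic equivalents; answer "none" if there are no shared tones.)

E-flat, B-flat, F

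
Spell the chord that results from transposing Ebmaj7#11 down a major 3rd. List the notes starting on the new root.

Cb, Eb, Gb, Bb, F

Eb down a major 3rd → Cb. New chord: Cb major seventh sharp eleven.
Root: Cb
Major 3rd (3rd): Eb
Perfect 5th (5th): Gb
Major 7th (7th): Bb
Augmented 11th (11th): F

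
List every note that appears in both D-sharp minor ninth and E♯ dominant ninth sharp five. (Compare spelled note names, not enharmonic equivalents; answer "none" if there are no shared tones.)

D-sharp minor ninth = D-sharp, F-sharp, A-sharp, C-sharp, E-sharp.
E♯ dominant ninth sharp five = E-sharp, G-double-sharp, B-double-sharp, D-sharp, F-double-sharp.
Shared: D-sharp, E-sharp.

D-sharp  E-sharp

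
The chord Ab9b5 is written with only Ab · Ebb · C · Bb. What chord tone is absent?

Gb

Ab9b5 = Ab, C, Ebb, Gb, Bb. The voicing lacks the 7th (minor 7th), Gb.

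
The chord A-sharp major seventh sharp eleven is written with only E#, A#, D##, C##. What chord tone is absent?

A-sharp major seventh sharp eleven = A#, C##, E#, G##, D##. The voicing lacks the 7th (major 7th), G##.

G##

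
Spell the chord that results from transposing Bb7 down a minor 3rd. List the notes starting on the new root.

Bb down a minor 3rd → G. New chord: G dominant seventh.
Root: G
Major 3rd (3rd): B
Perfect 5th (5th): D
Minor 7th (7th): F

G B D F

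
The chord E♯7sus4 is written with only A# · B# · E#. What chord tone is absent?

The full E♯7sus4 chord is E#, A#, B#, D#.
Comparing with the voicing, the minor 7th (7th) — D# — is absent.

D#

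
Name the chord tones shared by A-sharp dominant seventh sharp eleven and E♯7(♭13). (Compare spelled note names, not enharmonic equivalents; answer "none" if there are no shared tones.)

E#

A-sharp dominant seventh sharp eleven = A#, C##, E#, G#, D##.
E♯7(♭13) = E#, G##, B#, D#, C#.
Shared: E#.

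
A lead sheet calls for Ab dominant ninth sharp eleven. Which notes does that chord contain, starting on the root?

Ab dominant ninth sharp eleven is a dominant ninth sharp eleven built on A♭.
A♭ — root
C — major 3rd
E♭ — perfect 5th
G♭ — minor 7th
B♭ — major 9th
D — augmented 11th

A♭  C  E♭  G♭  B♭  D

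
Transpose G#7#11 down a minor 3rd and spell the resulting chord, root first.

A minor 3rd down from G# is E#, so the new chord is E# dominant seventh sharp eleven.
E# — root
G## — major 3rd
B# — perfect 5th
D# — minor 7th
A## — augmented 11th

E# – G## – B# – D# – A##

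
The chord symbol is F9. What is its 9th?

G

F9 is built on F; its 9th is a major 9th above the root.
A second above F uses the letter G, and the major 9th above F is G.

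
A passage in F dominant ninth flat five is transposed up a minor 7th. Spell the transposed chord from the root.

Transposed root: F → Eb (minor 7th up). So we spell Eb dominant ninth flat five:
Root: Eb
Major 3rd (3rd): G
Diminished 5th (5th): Bbb
Minor 7th (7th): Db
Major 9th (9th): F

Eb  G  Bbb  Db  F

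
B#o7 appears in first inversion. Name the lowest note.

B#o7 = B#–D#–F#–A. First inversion → third in the bass = D#.

D#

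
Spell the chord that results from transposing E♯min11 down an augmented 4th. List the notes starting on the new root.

B, D, F#, A, C#, E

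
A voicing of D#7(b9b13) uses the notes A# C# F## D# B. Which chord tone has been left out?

E

The full D#7(b9b13) chord is D#, F##, A#, C#, E, B.
Comparing with the voicing, the minor 9th (9th) — E — is absent.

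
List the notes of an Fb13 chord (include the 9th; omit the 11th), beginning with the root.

Fb, Ab, Cb, Ebb, Gb, Db

Fb13 is a dominant thirteenth built on Fb.
- root: Fb
- major 3rd: Ab
- perfect 5th: Cb
- minor 7th: Ebb
- major 9th: Gb
- major 13th: Db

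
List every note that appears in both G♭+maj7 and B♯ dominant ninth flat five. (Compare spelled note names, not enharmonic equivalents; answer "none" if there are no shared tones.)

G♭+maj7: Gb Bb D F
B♯ dominant ninth flat five: B# D## F# A# C##
Common to both → none.

none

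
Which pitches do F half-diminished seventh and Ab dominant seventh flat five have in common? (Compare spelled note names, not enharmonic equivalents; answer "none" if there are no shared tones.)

A♭

F half-diminished seventh: F A♭ C♭ E♭
Ab dominant seventh flat five: A♭ C E𝄫 G♭
Common to both → A♭.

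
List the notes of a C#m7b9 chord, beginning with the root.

C#m7b9: minor seventh flat nine on C#.
root → C#
3rd (minor 3rd) → E
5th (perfect 5th) → G#
7th (minor 7th) → B
9th (minor 9th) → D

C#, E, G#, B, D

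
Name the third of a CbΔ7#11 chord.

CbΔ7#11 is built on Cb; its 3rd is a major 3rd above the root.
A third above C uses the letter E, and the major 3rd above Cb is Eb.

Eb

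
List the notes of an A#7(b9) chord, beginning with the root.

A#, C##, E#, G#, B

A#7(b9) is a dominant seventh flat nine built on A#.
- root: A#
- major 3rd: C##
- perfect 5th: E#
- minor 7th: G#
- minor 9th: B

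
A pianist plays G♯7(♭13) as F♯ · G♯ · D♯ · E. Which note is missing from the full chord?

B♯

G♯7(♭13) = G♯, B♯, D♯, F♯, E. The voicing lacks the 3rd (major 3rd), B♯.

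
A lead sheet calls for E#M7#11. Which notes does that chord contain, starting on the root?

E#, G##, B#, D##, A##

Root E#, quality major seventh sharp eleven:
Root: E#
Major 3rd (3rd): G##
Perfect 5th (5th): B#
Major 7th (7th): D##
Augmented 11th (11th): A##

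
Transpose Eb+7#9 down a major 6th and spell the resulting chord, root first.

Eb down a major 6th → Gb. New chord: Gb dominant seventh sharp nine sharp five.
- root: Gb
- major 3rd: Bb
- augmented 5th: D
- minor 7th: Fb
- augmented 9th: A

Gb – Bb – D – Fb – A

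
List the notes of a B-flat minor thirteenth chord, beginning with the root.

Bb – Db – F – Ab – C – Eb – G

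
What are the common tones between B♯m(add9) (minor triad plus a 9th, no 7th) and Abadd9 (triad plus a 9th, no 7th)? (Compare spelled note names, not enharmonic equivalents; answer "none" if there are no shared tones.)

none

B♯m(add9) = B#, D#, F##, C##.
Abadd9 = Ab, C, Eb, Bb.
Shared: none.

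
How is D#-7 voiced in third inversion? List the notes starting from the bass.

C# D# F# A#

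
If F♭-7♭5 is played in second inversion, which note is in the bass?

F♭-7♭5 = Fb–Abb–Cbb–Ebb. Second inversion → fifth in the bass = Cbb.

Cbb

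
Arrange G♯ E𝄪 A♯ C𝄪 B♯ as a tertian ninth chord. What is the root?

A♯

Arranged so that each adjacent pair is a third by letter name: A♯ – C𝄪 – E𝄪 – G♯ – B♯.
The bottom of that stack, A♯, is the root (this is A♯ dominant ninth sharp five).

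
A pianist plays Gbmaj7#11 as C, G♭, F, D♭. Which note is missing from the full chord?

B♭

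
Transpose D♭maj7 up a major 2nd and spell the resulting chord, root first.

A major 2nd up from Db is Eb, so the new chord is Eb major seventh.
Eb — root
G — major 3rd
Bb — perfect 5th
D — major 7th

Eb G Bb D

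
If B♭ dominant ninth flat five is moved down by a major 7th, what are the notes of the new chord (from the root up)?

C-flat – E-flat – G-double-flat – B-double-flat – D-flat

A major 7th down from B-flat is C-flat, so the new chord is C-flat dominant ninth flat five.
Root: C-flat
Major 3rd (3rd): E-flat
Diminished 5th (5th): G-double-flat
Minor 7th (7th): B-double-flat
Major 9th (9th): D-flat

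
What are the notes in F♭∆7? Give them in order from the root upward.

F♭ A♭ C♭ E♭

F♭∆7: major seventh on F♭.
root → F♭
3rd (major 3rd) → A♭
5th (perfect 5th) → C♭
7th (major 7th) → E♭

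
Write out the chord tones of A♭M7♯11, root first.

Ab C Eb G D

Root Ab, quality major seventh sharp eleven:
root → Ab
3rd (major 3rd) → C
5th (perfect 5th) → Eb
7th (major 7th) → G
11th (augmented 11th) → D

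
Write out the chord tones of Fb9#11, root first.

Fb9#11 is a dominant ninth sharp eleven built on Fb.
Root: Fb
Major 3rd (3rd): Ab
Perfect 5th (5th): Cb
Minor 7th (7th): Ebb
Major 9th (9th): Gb
Augmented 11th (11th): Bb

Fb Ab Cb Ebb Gb Bb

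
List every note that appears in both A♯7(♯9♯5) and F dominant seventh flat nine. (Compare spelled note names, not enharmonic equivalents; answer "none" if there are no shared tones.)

A♯7(♯9♯5): A# C## E## G# B##
F dominant seventh flat nine: F A C Eb Gb
Common to both → none.

none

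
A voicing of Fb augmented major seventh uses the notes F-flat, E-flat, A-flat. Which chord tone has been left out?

The full Fb augmented major seventh chord is F-flat, A-flat, C, E-flat.
Comparing with the voicing, the augmented 5th (5th) — C — is absent.

C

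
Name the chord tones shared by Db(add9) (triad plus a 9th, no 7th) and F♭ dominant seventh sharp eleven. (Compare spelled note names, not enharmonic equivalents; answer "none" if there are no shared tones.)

Db(add9) = D♭, F, A♭, E♭.
F♭ dominant seventh sharp eleven = F♭, A♭, C♭, E𝄫, B♭.
Shared: A♭.

A♭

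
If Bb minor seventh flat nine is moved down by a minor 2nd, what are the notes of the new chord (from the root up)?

A, C, E, G, Bb

A minor 2nd down from Bb is A, so the new chord is A minor seventh flat nine.
Root: A
Minor 3rd (3rd): C
Perfect 5th (5th): E
Minor 7th (7th): G
Minor 9th (9th): Bb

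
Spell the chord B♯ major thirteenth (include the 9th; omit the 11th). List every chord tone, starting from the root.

B♯  D𝄪  F𝄪  A𝄪  C𝄪  G𝄪

Root B♯, quality major thirteenth:
- root: B♯
- major 3rd: D𝄪
- perfect 5th: F𝄪
- major 7th: A𝄪
- major 9th: C𝄪
- major 13th: G𝄪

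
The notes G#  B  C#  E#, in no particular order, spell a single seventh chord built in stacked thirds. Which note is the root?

C#

Stacking in thirds gives C# – E# – G# – B, so C# is the root — C# dominant seventh.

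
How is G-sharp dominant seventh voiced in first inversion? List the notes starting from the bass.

B-sharp – D-sharp – F-sharp – G-sharp

G-sharp dominant seventh = G-sharp–B-sharp–D-sharp–F-sharp; first inversion → third (B-sharp) lowest.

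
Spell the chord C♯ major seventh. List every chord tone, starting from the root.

C♯ – E♯ – G♯ – B♯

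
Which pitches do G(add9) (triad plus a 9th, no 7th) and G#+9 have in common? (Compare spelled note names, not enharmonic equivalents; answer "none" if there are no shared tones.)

G(add9) = G, B, D, A.
G#+9 = G#, B#, D##, F#, A#.
Shared: none.

none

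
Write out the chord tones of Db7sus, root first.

Root Db, quality dominant seventh suspended fourth:
root → Db
4th (perfect 4th) → Gb
5th (perfect 5th) → Ab
7th (minor 7th) → Cb

Db – Gb – Ab – Cb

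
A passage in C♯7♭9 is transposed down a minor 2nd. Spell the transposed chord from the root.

Transposed root: C# → B# (minor 2nd down). So we spell B# dominant seventh flat nine:
B# — root
D## — major 3rd
F## — perfect 5th
A# — minor 7th
C# — minor 9th

B# – D## – F## – A# – C#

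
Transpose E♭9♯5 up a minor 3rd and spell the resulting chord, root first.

Gb – Bb – D – Fb – Ab

Eb up a minor 3rd → Gb. New chord: Gb dominant ninth sharp five.
- root: Gb
- major 3rd: Bb
- augmented 5th: D
- minor 7th: Fb
- major 9th: Ab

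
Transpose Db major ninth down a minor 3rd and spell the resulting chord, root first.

Transposed root: Db → Bb (minor 3rd down). So we spell Bb major ninth:
Root: Bb
Major 3rd (3rd): D
Perfect 5th (5th): F
Major 7th (7th): A
Major 9th (9th): C

Bb  D  F  A  C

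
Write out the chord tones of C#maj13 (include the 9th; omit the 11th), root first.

C#  E#  G#  B#  D#  A#

C#maj13: major thirteenth on C#.
- root: C#
- major 3rd: E#
- perfect 5th: G#
- major 7th: B#
- major 9th: D#
- major 13th: A#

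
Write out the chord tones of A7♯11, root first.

A – C♯ – E – G – D♯

A7♯11 is a dominant seventh sharp eleven built on A.
root → A
3rd (major 3rd) → C♯
5th (perfect 5th) → E
7th (minor 7th) → G
11th (augmented 11th) → D♯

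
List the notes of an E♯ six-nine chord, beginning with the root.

E#  G##  B#  C##  F##

E♯ six-nine: six-nine on E#.
Root: E#
Major 3rd (3rd): G##
Perfect 5th (5th): B#
Major 6th (6th): C##
Major 9th (9th): F##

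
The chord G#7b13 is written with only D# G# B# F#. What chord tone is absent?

E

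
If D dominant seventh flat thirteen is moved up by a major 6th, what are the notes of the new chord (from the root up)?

B, D#, F#, A, G

D up a major 6th → B. New chord: B dominant seventh flat thirteen.
root → B
3rd (major 3rd) → D#
5th (perfect 5th) → F#
7th (minor 7th) → A
13th (minor 13th) → G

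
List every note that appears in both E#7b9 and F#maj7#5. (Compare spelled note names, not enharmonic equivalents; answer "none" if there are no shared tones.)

E#, F#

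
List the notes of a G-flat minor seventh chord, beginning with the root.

Gb, Bbb, Db, Fb

G-flat minor seventh is a minor seventh built on Gb.
root → Gb
3rd (minor 3rd) → Bbb
5th (perfect 5th) → Db
7th (minor 7th) → Fb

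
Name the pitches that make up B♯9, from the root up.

B♯9 is a dominant ninth built on B#.
- root: B#
- major 3rd: D##
- perfect 5th: F##
- minor 7th: A#
- major 9th: C##

B#, D##, F##, A#, C##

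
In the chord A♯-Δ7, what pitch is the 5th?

A♯-Δ7 is built on A#; its 5th is a perfect 5th above the root.
A fifth above A uses the letter E, and the perfect 5th above A# is E#.

E#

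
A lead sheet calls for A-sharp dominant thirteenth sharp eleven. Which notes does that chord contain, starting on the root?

Root A#, quality dominant thirteenth sharp eleven:
root → A#
3rd (major 3rd) → C##
5th (perfect 5th) → E#
7th (minor 7th) → G#
9th (major 9th) → B#
11th (augmented 11th) → D##
13th (major 13th) → F##

A#, C##, E#, G#, B#, D##, F##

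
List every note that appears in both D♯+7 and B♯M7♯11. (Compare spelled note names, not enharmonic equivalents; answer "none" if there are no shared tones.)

D♯+7 = D#, F##, A##, C#.
B♯M7♯11 = B#, D##, F##, A##, E##.
Shared: F##, A##.

F## A##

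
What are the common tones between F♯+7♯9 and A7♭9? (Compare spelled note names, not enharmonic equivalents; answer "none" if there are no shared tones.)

E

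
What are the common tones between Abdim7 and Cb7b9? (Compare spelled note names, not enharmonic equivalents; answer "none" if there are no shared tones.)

Cb

Abdim7: Ab Cb Ebb Gbb
Cb7b9: Cb Eb Gb Bbb Dbb
Common to both → Cb.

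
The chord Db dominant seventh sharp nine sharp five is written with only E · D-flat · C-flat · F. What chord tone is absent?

A

Db dominant seventh sharp nine sharp five = D-flat, F, A, C-flat, E. The voicing lacks the 5th (augmented 5th), A.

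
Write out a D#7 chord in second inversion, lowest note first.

A♯, C♯, D♯, F𝄪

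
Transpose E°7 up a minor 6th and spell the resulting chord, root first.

C, Eb, Gb, Bbb

E up a minor 6th → C. New chord: C diminished seventh.
Root: C
Minor 3rd (3rd): Eb
Diminished 5th (5th): Gb
Diminished 7th (7th): Bbb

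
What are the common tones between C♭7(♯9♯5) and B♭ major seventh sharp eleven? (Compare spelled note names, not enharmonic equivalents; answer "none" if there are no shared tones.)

D

C♭7(♯9♯5): Cb Eb G Bbb D
B♭ major seventh sharp eleven: Bb D F A E
Common to both → D.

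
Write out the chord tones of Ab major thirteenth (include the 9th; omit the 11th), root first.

Ab major thirteenth is a major thirteenth built on A-flat.
Root: A-flat
Major 3rd (3rd): C
Perfect 5th (5th): E-flat
Major 7th (7th): G
Major 9th (9th): B-flat
Major 13th (13th): F

A-flat – C – E-flat – G – B-flat – F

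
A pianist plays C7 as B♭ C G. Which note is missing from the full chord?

E

C7 = C, E, G, B♭. The voicing lacks the 3rd (major 3rd), E.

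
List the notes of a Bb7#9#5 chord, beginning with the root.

Root Bb, quality dominant seventh sharp nine sharp five:
Root: Bb
Major 3rd (3rd): D
Augmented 5th (5th): F#
Minor 7th (7th): Ab
Augmented 9th (9th): C#

Bb D F# Ab C#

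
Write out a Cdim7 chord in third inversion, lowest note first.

In root position, Cdim7 is C–E♭–G♭–B𝄫.
Third inversion puts the seventh (B𝄫) in the bass.

B𝄫, C, E♭, G♭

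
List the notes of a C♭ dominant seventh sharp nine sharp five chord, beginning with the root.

C-flat, E-flat, G, B-double-flat, D

C♭ dominant seventh sharp nine sharp five: dominant seventh sharp nine sharp five on C-flat.
Root: C-flat
Major 3rd (3rd): E-flat
Augmented 5th (5th): G
Minor 7th (7th): B-double-flat
Augmented 9th (9th): D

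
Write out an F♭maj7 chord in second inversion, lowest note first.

Cb Eb Fb Ab

F♭maj7 = Fb–Ab–Cb–Eb; second inversion → fifth (Cb) lowest.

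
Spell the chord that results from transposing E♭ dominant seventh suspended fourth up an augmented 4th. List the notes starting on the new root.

A – D – E – G

E-flat up an augmented 4th → A. New chord: A dominant seventh suspended fourth.
- root: A
- perfect 4th: D
- perfect 5th: E
- minor 7th: G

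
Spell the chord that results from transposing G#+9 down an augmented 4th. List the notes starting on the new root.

Transposed root: G♯ → D (augmented 4th down). So we spell D dominant ninth sharp five:
Root: D
Major 3rd (3rd): F♯
Augmented 5th (5th): A♯
Minor 7th (7th): C
Major 9th (9th): E

D  F♯  A♯  C  E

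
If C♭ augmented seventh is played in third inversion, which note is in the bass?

C♭ augmented seventh in root position is Cb–Eb–G–Bbb.
Third inversion places the seventh in the bass, which is Bbb.

Bbb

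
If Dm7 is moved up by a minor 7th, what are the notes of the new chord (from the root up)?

Transposed root: D → C (minor 7th up). So we spell C minor seventh:
C — root
Eb — minor 3rd
G — perfect 5th
Bb — minor 7th

C, Eb, G, Bb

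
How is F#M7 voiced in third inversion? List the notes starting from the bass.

In root position, F#M7 is F#–A#–C#–E#.
Third inversion puts the seventh (E#) in the bass.

E# F# A# C#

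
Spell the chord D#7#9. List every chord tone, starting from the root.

D#  F##  A#  C#  E##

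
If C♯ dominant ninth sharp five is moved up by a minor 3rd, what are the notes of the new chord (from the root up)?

E, G-sharp, B-sharp, D, F-sharp

Transposed root: C-sharp → E (minor 3rd up). So we spell E dominant ninth sharp five:
root → E
3rd (major 3rd) → G-sharp
5th (augmented 5th) → B-sharp
7th (minor 7th) → D
9th (major 9th) → F-sharp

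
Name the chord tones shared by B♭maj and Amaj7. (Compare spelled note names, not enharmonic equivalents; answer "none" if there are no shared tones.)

none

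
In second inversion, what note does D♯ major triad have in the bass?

D♯ major triad in root position is D-sharp–F-double-sharp–A-sharp.
Second inversion places the fifth in the bass, which is A-sharp.

A-sharp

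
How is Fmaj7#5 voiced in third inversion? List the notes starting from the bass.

In root position, Fmaj7#5 is F–A–C#–E.
Third inversion puts the seventh (E) in the bass.

E  F  A  C#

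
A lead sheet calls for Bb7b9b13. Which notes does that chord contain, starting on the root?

Bb D F Ab Cb Gb

Bb7b9b13: dominant seventh flat nine flat thirteen on Bb.
root → Bb
3rd (major 3rd) → D
5th (perfect 5th) → F
7th (minor 7th) → Ab
9th (minor 9th) → Cb
13th (minor 13th) → Gb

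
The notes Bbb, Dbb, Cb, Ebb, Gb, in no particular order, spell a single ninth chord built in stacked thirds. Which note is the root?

Cb

Stacking in thirds gives Cb – Ebb – Gb – Bbb – Dbb, so Cb is the root — Cb minor seventh flat nine.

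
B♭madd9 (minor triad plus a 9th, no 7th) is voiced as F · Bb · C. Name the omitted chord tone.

Db

The full B♭madd9 chord is Bb, Db, F, C.
Comparing with the voicing, the minor 3rd (3rd) — Db — is absent.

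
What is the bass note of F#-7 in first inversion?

A

F#-7 = F#–A–C#–E. First inversion → third in the bass = A.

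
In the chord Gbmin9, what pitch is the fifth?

Root of Gbmin9 = G♭. The 5th is a perfect 5th: G♭ up a perfect 5th → D♭.

D♭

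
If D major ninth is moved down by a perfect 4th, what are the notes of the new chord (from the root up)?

A – C♯ – E – G♯ – B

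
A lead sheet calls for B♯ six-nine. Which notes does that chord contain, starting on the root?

Root B#, quality six-nine:
root → B#
3rd (major 3rd) → D##
5th (perfect 5th) → F##
6th (major 6th) → G##
9th (major 9th) → C##

B#, D##, F##, G##, C##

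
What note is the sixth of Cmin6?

Cmin6 is built on C; its 6th is a major 6th above the root.
A sixth above C uses the letter A, and the major 6th above C is A.

A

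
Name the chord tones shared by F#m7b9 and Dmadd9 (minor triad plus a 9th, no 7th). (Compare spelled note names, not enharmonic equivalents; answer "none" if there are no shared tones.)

F#m7b9: F# A C# E G
Dmadd9: D F A E
Common to both → A, E.

A E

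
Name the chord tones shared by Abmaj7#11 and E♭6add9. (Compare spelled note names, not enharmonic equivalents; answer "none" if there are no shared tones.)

C, E♭, G

Abmaj7#11 = A♭, C, E♭, G, D.
E♭6add9 = E♭, G, B♭, C, F.
Shared: C, E♭, G.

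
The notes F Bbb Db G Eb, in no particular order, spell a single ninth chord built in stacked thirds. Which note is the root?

Eb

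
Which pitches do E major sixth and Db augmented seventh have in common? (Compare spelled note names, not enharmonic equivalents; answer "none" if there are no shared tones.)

E major sixth: E G-sharp B C-sharp
Db augmented seventh: D-flat F A C-flat
Common to both → none.

none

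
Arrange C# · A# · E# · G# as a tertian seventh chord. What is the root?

Arranged so that each adjacent pair is a third by letter name: A# – C# – E# – G#.
The bottom of that stack, A#, is the root (this is A# minor seventh).

A#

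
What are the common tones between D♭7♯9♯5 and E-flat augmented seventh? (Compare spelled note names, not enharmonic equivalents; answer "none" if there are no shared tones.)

Db

D♭7♯9♯5 = Db, F, A, Cb, E.
E-flat augmented seventh = Eb, G, B, Db.
Shared: Db.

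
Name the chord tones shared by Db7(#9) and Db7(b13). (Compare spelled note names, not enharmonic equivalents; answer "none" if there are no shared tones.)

Db – F – Ab – Cb

Db7(#9) = Db, F, Ab, Cb, E.
Db7(b13) = Db, F, Ab, Cb, Bbb.
Shared: Db, F, Ab, Cb.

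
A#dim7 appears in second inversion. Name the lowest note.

E

A#dim7 = A#–C#–E–G. Second inversion → fifth in the bass = E.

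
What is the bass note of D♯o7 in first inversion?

F#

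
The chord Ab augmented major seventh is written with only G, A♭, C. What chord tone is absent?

The full Ab augmented major seventh chord is A♭, C, E, G.
Comparing with the voicing, the augmented 5th (5th) — E — is absent.

E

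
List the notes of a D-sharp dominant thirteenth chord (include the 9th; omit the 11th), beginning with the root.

D# F## A# C# E# B#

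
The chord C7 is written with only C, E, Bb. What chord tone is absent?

C7 = C, E, G, Bb. The voicing lacks the 5th (perfect 5th), G.

G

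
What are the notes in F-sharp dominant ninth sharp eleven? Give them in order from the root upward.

F-sharp dominant ninth sharp eleven is a dominant ninth sharp eleven built on F-sharp.
root → F-sharp
3rd (major 3rd) → A-sharp
5th (perfect 5th) → C-sharp
7th (minor 7th) → E
9th (major 9th) → G-sharp
11th (augmented 11th) → B-sharp

F-sharp, A-sharp, C-sharp, E, G-sharp, B-sharp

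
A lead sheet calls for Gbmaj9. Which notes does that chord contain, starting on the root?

G♭, B♭, D♭, F, A♭

Gbmaj9 is a major ninth built on G♭.
- root: G♭
- major 3rd: B♭
- perfect 5th: D♭
- major 7th: F
- major 9th: A♭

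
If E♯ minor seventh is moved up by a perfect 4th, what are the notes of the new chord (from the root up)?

A-sharp C-sharp E-sharp G-sharp

E-sharp up a perfect 4th → A-sharp. New chord: A-sharp minor seventh.
A-sharp — root
C-sharp — minor 3rd
E-sharp — perfect 5th
G-sharp — minor 7th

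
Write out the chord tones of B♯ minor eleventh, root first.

B-sharp  D-sharp  F-double-sharp  A-sharp  C-double-sharp  E-sharp

B♯ minor eleventh: minor eleventh on B-sharp.
- root: B-sharp
- minor 3rd: D-sharp
- perfect 5th: F-double-sharp
- minor 7th: A-sharp
- major 9th: C-double-sharp
- perfect 11th: E-sharp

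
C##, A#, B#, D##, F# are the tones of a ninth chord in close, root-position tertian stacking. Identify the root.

B#

Arranged so that each adjacent pair is a third by letter name: B# – D## – F# – A# – C##.
The bottom of that stack, B#, is the root (this is B# dominant ninth flat five).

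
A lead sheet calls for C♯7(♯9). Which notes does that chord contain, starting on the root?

C#, E#, G#, B, D##

C♯7(♯9) is a dominant seventh sharp nine built on C#.
C# — root
E# — major 3rd
G# — perfect 5th
B — minor 7th
D## — augmented 9th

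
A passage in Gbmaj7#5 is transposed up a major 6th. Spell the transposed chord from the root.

Transposed root: Gb → Eb (major 6th up). So we spell Eb augmented major seventh:
Eb — root
G — major 3rd
B — augmented 5th
D — major 7th

Eb G B D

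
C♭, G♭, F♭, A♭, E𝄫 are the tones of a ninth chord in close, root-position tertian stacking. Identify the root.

F♭

Arranged so that each adjacent pair is a third by letter name: F♭ – A♭ – C♭ – E𝄫 – G♭.
The bottom of that stack, F♭, is the root (this is F♭ dominant ninth).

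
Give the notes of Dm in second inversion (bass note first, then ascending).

A  D  F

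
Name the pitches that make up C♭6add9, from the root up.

C♭ E♭ G♭ A♭ D♭

C♭6add9 is a six-nine built on C♭.
C♭ — root
E♭ — major 3rd
G♭ — perfect 5th
A♭ — major 6th
D♭ — major 9th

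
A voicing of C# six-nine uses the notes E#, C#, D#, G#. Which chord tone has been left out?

C# six-nine = C#, E#, G#, A#, D#. The voicing lacks the 6th (major 6th), A#.

A#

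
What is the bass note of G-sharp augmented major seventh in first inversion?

G-sharp augmented major seventh = G#–B#–D##–F##. First inversion → third in the bass = B#.

B#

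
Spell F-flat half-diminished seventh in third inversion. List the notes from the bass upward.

F-flat half-diminished seventh = Fb–Abb–Cbb–Ebb; third inversion → seventh (Ebb) lowest.

Ebb Fb Abb Cbb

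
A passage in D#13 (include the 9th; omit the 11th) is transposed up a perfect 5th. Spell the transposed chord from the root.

A# C## E# G# B# F##

A perfect 5th up from D# is A#, so the new chord is A# dominant thirteenth.
- root: A#
- major 3rd: C##
- perfect 5th: E#
- minor 7th: G#
- major 9th: B#
- major 13th: F##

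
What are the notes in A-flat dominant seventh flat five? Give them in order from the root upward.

A-flat, C, E-double-flat, G-flat

A-flat dominant seventh flat five is a dominant seventh flat five built on A-flat.
Root: A-flat
Major 3rd (3rd): C
Diminished 5th (5th): E-double-flat
Minor 7th (7th): G-flat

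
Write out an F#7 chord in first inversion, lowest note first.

In root position, F#7 is F♯–A♯–C♯–E.
First inversion puts the third (A♯) in the bass.

A♯ C♯ E F♯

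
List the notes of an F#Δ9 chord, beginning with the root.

Root F#, quality major ninth:
F# — root
A# — major 3rd
C# — perfect 5th
E# — major 7th
G# — major 9th

F#, A#, C#, E#, G#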